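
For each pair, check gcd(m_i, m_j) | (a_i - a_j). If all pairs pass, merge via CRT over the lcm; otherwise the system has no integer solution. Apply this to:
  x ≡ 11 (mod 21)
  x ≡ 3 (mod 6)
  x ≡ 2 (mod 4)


Moduli 21, 6, 4 are not pairwise coprime, so CRT works modulo lcm(m_i) when all pairwise compatibility conditions hold.
Pairwise compatibility: gcd(m_i, m_j) must divide a_i - a_j for every pair.
Merge one congruence at a time:
  Start: x ≡ 11 (mod 21).
  Combine with x ≡ 3 (mod 6): gcd(21, 6) = 3, and 3 - 11 = -8 is NOT divisible by 3.
    ⇒ system is inconsistent (no integer solution).

No solution (the system is inconsistent).


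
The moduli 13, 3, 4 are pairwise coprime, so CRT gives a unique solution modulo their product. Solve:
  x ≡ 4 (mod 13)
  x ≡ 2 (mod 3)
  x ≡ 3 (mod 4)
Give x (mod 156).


Moduli 13, 3, 4 are pairwise coprime; by CRT there is a unique solution modulo M = 13 · 3 · 4 = 156.
Solve pairwise, accumulating the modulus:
  Start with x ≡ 4 (mod 13).
  Combine with x ≡ 2 (mod 3): since gcd(13, 3) = 1, we get a unique residue mod 39.
    Write x = 4 + 13·t and substitute into x ≡ 2 (mod 3): 13·t ≡ 2 − 4 = -2 (mod 3).
    Reduce coefficients mod 3: 1·t ≡ 1 (mod 3).
    So t ≡ 1 (mod 3).
    Then x = 4 + 13·1 = 17, valid modulo lcm(13, 3) = 39: x ≡ 17 (mod 39).
  Combine with x ≡ 3 (mod 4): since gcd(39, 4) = 1, we get a unique residue mod 156.
    Write x = 17 + 39·t and substitute into x ≡ 3 (mod 4): 39·t ≡ 3 − 17 = -14 (mod 4).
    Reduce coefficients mod 4: 3·t ≡ 2 (mod 4).
    The inverse of 3 mod 4 is 3 (since 3·3 = 9 = 2·4 + 1), so t ≡ 3·2 = 6 ≡ 2 (mod 4).
    Then x = 17 + 39·2 = 95, valid modulo lcm(39, 4) = 156: x ≡ 95 (mod 156).
Verify: 95 mod 13 = 4 ✓, 95 mod 3 = 2 ✓, 95 mod 4 = 3 ✓.

x ≡ 95 (mod 156).


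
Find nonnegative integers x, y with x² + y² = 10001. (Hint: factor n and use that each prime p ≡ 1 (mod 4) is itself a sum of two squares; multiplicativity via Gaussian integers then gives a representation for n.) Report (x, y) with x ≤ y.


Step 1: Factor n = 10001 = 73 · 137.
Step 2: Check the mod-4 condition on each prime factor: 73 ≡ 1 (mod 4), exponent 1; 137 ≡ 1 (mod 4), exponent 1.
All primes ≡ 3 (mod 4) appear to even exponent (or don't appear), so by the two-squares theorem n IS expressible as a sum of two squares.
Step 3: Build a representation. Here n = 73 · 137 is a product of primes ≡ 1 (mod 4). Each prime p ≡ 1 (mod 4) is itself a sum of two squares; find a² by testing p − a² for a perfect square:
  73: 73 − 1² = 72, 73 − 2² = 69, 73 − 3² = 64 = 8² ⇒ 73 = 3² + 8².
  137: 137 − 1² = 136, 137 − 2² = 133, 137 − 3² = 128, 137 − 4² = 121 = 11² ⇒ 137 = 4² + 11².
  Combine using the Brahmagupta–Fibonacci identity (a² + b²)(c² + d²) = (ac − bd)² + (ad + bc)² = (ac + bd)² + (ad − bc)²:
  73 · 137 = 10001: from (3² + 8²)(4² + 11²), take (3·4 − 8·11, 3·11 + 8·4) = (12 − 88, 33 + 32) = (-76, 65); dropping signs (only squares matter) gives (76, 65); check 76² + 65² = 5776 + 4225 = 10001 ✓.
Step 4: Order so x ≤ y and verify: 65² + 76² = 4225 + 5776 = 10001 = n. ✓

n = 10001 = 65² + 76² (one valid representation with x ≤ y).


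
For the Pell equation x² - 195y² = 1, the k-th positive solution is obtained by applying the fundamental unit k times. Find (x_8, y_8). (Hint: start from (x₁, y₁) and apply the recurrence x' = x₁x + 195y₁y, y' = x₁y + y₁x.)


Step 1: Find the fundamental solution (x₁, y₁) of x² - 195y² = 1.
  Expand √195 as a continued fraction. a₀ = ⌊√195⌋ = 13; iterate m_{k+1} = d_k·a_k − m_k, d_{k+1} = (195 − m_{k+1}²)/d_k, a_{k+1} = ⌊(a₀ + m_{k+1})/d_{k+1}⌋ (starting m₀ = 0, d₀ = 1), with convergents p_k = a_k·p_{k-1} + p_{k-2}, q_k = a_k·q_{k-1} + q_{k-2} (p₋₁ = 1, q₋₁ = 0):
  k = 0: a₀ = 13; p₀/q₀ = 13/1; p₀² − 195·q₀² = 169 − 195 = -26.
  k = 1: m = 13, d = 26, a = ⌊(13 + 13)/26⌋ = 1; p/q = (1·13 + 1)/(1·1 + 0) = 14/1; p² − 195·q² = 196 − 195 = 1.
  The first convergent with p² − 195·q² = 1 gives the fundamental solution (x₁, y₁) = (14, 1).
Step 2: Apply the recurrence (x_{n+1}, y_{n+1}) = (x₁x_n + 195y₁y_n, x₁y_n + y₁x_n) repeatedly.
  From (x_1, y_1) = (14, 1): x_2 = 14·14 + 195·1·1 = 391; y_2 = 14·1 + 1·14 = 28.
  From (x_2, y_2) = (391, 28): x_3 = 14·391 + 195·1·28 = 10934; y_3 = 14·28 + 1·391 = 783.
  From (x_3, y_3) = (10934, 783): x_4 = 14·10934 + 195·1·783 = 305761; y_4 = 14·783 + 1·10934 = 21896.
  From (x_4, y_4) = (305761, 21896): x_5 = 14·305761 + 195·1·21896 = 8550374; y_5 = 14·21896 + 1·305761 = 612305.
  From (x_5, y_5) = (8550374, 612305): x_6 = 14·8550374 + 195·1·612305 = 239104711; y_6 = 14·612305 + 1·8550374 = 17122644.
  From (x_6, y_6) = (239104711, 17122644): x_7 = 14·239104711 + 195·1·17122644 = 6686381534; y_7 = 14·17122644 + 1·239104711 = 478821727.
  From (x_7, y_7) = (6686381534, 478821727): x_8 = 14·6686381534 + 195·1·478821727 = 186979578241; y_8 = 14·478821727 + 1·6686381534 = 13389885712.
Step 3: Verify x_8² - 195·y_8² = 34961362679182240654081 - 34961362679182240654080 = 1 (should be 1). ✓

(x_1, y_1) = (14, 1); (x_8, y_8) = (186979578241, 13389885712).


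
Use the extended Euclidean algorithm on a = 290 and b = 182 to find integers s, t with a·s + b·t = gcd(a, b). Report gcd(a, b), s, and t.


Euclidean algorithm on (290, 182) — divide until remainder is 0:
  290 = 1 · 182 + 108
  182 = 1 · 108 + 74
  108 = 1 · 74 + 34
  74 = 2 · 34 + 6
  34 = 5 · 6 + 4
  6 = 1 · 4 + 2
  4 = 2 · 2 + 0
gcd(290, 182) = 2.
Track Bezout coefficients alongside the remainders: start with r₀ = 290 = a·1 + b·0 (s = 1, t = 0) and r₁ = 182 = a·0 + b·1 (s = 0, t = 1); each new remainder r_{k+1} = r_{k-1} − q_k·r_k inherits s_{k+1} = s_{k-1} − q_k·s_k, t_{k+1} = t_{k-1} − q_k·t_k, so r_k = a·s_k + b·t_k at every step:
  q = 1: r = 108, s = 1 − 1·0 = 1, t = 0 − 1·1 = -1  (check: 290·1 + 182·(-1) = 108)
  q = 1: r = 74, s = 0 − 1·1 = -1, t = 1 − 1·(-1) = 2  (check: 290·(-1) + 182·2 = 74)
  q = 1: r = 34, s = 1 − 1·(-1) = 2, t = -1 − 1·2 = -3  (check: 290·2 + 182·(-3) = 34)
  q = 2: r = 6, s = -1 − 2·2 = -5, t = 2 − 2·(-3) = 8  (check: 290·(-5) + 182·8 = 6)
  q = 5: r = 4, s = 2 − 5·(-5) = 27, t = -3 − 5·8 = -43  (check: 290·27 + 182·(-43) = 4)
  q = 1: r = 2, s = -5 − 1·27 = -32, t = 8 − 1·(-43) = 51  (check: 290·(-32) + 182·51 = 2)
The row with r = 2 (the gcd) gives the Bezout coefficients s = -32, t = 51.
Result: 290 · (-32) + 182 · (51) = 2.

gcd(290, 182) = 2; s = -32, t = 51 (check: 290·(-32) + 182·51 = 2).


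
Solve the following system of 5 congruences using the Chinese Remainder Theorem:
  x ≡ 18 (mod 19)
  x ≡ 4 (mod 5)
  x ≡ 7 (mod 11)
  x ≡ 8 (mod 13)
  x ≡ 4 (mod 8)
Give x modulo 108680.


Product of moduli M = 19 · 5 · 11 · 13 · 8 = 108680.
Merge one congruence at a time:
  Start: x ≡ 18 (mod 19).
  Combine with x ≡ 4 (mod 5); new modulus lcm = 95.
    Write x = 18 + 19·t and substitute into x ≡ 4 (mod 5): 19·t ≡ 4 − 18 = -14 (mod 5).
    Reduce coefficients mod 5: 4·t ≡ 1 (mod 5).
    The inverse of 4 mod 5 is 4 (since 4·4 = 16 = 3·5 + 1), so t ≡ 4·1 = 4 ≡ 4 (mod 5).
    Then x = 18 + 19·4 = 94, valid modulo lcm(19, 5) = 95: x ≡ 94 (mod 95).
  Combine with x ≡ 7 (mod 11); new modulus lcm = 1045.
    Write x = 94 + 95·t and substitute into x ≡ 7 (mod 11): 95·t ≡ 7 − 94 = -87 (mod 11).
    Reduce coefficients mod 11: 7·t ≡ 1 (mod 11).
    The inverse of 7 mod 11 is 8 (since 7·8 = 56 = 5·11 + 1), so t ≡ 8·1 = 8 ≡ 8 (mod 11).
    Then x = 94 + 95·8 = 854, valid modulo lcm(95, 11) = 1045: x ≡ 854 (mod 1045).
  Combine with x ≡ 8 (mod 13); new modulus lcm = 13585.
    Write x = 854 + 1045·t and substitute into x ≡ 8 (mod 13): 1045·t ≡ 8 − 854 = -846 (mod 13).
    Reduce coefficients mod 13: 5·t ≡ 12 (mod 13).
    The inverse of 5 mod 13 is 8 (since 5·8 = 40 = 3·13 + 1), so t ≡ 8·12 = 96 ≡ 5 (mod 13).
    Then x = 854 + 1045·5 = 6079, valid modulo lcm(1045, 13) = 13585: x ≡ 6079 (mod 13585).
  Combine with x ≡ 4 (mod 8); new modulus lcm = 108680.
    Write x = 6079 + 13585·t and substitute into x ≡ 4 (mod 8): 13585·t ≡ 4 − 6079 = -6075 (mod 8).
    Reduce coefficients mod 8: 1·t ≡ 5 (mod 8).
    So t ≡ 5 (mod 8).
    Then x = 6079 + 13585·5 = 74004, valid modulo lcm(13585, 8) = 108680: x ≡ 74004 (mod 108680).
Verify against each original: 74004 mod 19 = 18, 74004 mod 5 = 4, 74004 mod 11 = 7, 74004 mod 13 = 8, 74004 mod 8 = 4.

x ≡ 74004 (mod 108680).


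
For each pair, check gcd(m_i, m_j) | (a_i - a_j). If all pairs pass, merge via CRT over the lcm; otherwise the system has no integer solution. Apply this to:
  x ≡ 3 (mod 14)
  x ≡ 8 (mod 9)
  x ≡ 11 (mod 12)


Moduli 14, 9, 12 are not pairwise coprime, so CRT works modulo lcm(m_i) when all pairwise compatibility conditions hold.
Pairwise compatibility: gcd(m_i, m_j) must divide a_i - a_j for every pair.
Merge one congruence at a time:
  Start: x ≡ 3 (mod 14).
  Combine with x ≡ 8 (mod 9): gcd(14, 9) = 1; 8 - 3 = 5, which IS divisible by 1, so compatible.
    Write x = 3 + 14·t and substitute into x ≡ 8 (mod 9): 14·t ≡ 8 − 3 = 5 (mod 9).
    Reduce coefficients mod 9: 5·t ≡ 5 (mod 9).
    The inverse of 5 mod 9 is 2 (since 5·2 = 10 = 1·9 + 1), so t ≡ 2·5 = 10 ≡ 1 (mod 9).
    Then x = 3 + 14·1 = 17, valid modulo lcm(14, 9) = 126: x ≡ 17 (mod 126).
  Combine with x ≡ 11 (mod 12): gcd(126, 12) = 6; 11 - 17 = -6, which IS divisible by 6, so compatible.
    Write x = 17 + 126·t and substitute into x ≡ 11 (mod 12): 126·t ≡ 11 − 17 = -6 (mod 12).
    Divide the congruence (and modulus) by g = 6: 21·t ≡ -1 (mod 2).
    Reduce coefficients mod 2: 1·t ≡ 1 (mod 2).
    So t ≡ 1 (mod 2).
    Then x = 17 + 126·1 = 143, valid modulo lcm(126, 12) = 252: x ≡ 143 (mod 252).
Verify: 143 mod 14 = 3, 143 mod 9 = 8, 143 mod 12 = 11.

x ≡ 143 (mod 252).


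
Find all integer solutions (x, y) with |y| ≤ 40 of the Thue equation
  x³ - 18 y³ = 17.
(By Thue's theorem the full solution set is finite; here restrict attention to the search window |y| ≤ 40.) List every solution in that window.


The equation is x³ - 18y³ = 17. For fixed y, x³ = 18·y³ + 17, so a solution requires the RHS to be a perfect cube.
Strategy: iterate y from -40 to 40, compute RHS = 18·y³ + 17, and check whether it is a (positive or negative) perfect cube.
Check small values of y:
  y = 0: RHS = 17 is not a perfect cube.
  y = 1: RHS = 35 is not a perfect cube.
  y = -1: RHS = -1 = (-1)³ ⇒ x = -1 works.
  y = 2: RHS = 161 is not a perfect cube.
  y = -2: RHS = -127 is not a perfect cube.
  y = 3: RHS = 503 is not a perfect cube.
  y = -3: RHS = -469 is not a perfect cube.
Continuing the search up to |y| = 40 finds no further solutions beyond those listed.
Collected solutions: (-1, -1).

Solutions (with |y| ≤ 40): (-1, -1).


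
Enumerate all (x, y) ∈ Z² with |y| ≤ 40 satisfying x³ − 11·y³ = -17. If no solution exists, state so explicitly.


The equation is x³ - 11y³ = -17. For fixed y, x³ = 11·y³ − 17, so a solution requires the RHS to be a perfect cube.
Strategy: iterate y from -40 to 40, compute RHS = 11·y³ − 17, and check whether it is a (positive or negative) perfect cube.
Check small values of y:
  y = 0: RHS = -17 is not a perfect cube.
  y = 1: RHS = -6 is not a perfect cube.
  y = -1: RHS = -28 is not a perfect cube.
  y = 2: RHS = 71 is not a perfect cube.
  y = -2: RHS = -105 is not a perfect cube.
  y = 3: RHS = 280 is not a perfect cube.
  y = -3: RHS = -314 is not a perfect cube.
Continuing the search up to |y| = 40 finds no solutions either.
No (x, y) in the scanned range satisfies the equation.

No integer solutions with |y| ≤ 40.


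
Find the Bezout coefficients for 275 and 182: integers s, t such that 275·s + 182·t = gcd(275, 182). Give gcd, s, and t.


Euclidean algorithm on (275, 182) — divide until remainder is 0:
  275 = 1 · 182 + 93
  182 = 1 · 93 + 89
  93 = 1 · 89 + 4
  89 = 22 · 4 + 1
  4 = 4 · 1 + 0
gcd(275, 182) = 1.
Track Bezout coefficients alongside the remainders: start with r₀ = 275 = a·1 + b·0 (s = 1, t = 0) and r₁ = 182 = a·0 + b·1 (s = 0, t = 1); each new remainder r_{k+1} = r_{k-1} − q_k·r_k inherits s_{k+1} = s_{k-1} − q_k·s_k, t_{k+1} = t_{k-1} − q_k·t_k, so r_k = a·s_k + b·t_k at every step:
  q = 1: r = 93, s = 1 − 1·0 = 1, t = 0 − 1·1 = -1  (check: 275·1 + 182·(-1) = 93)
  q = 1: r = 89, s = 0 − 1·1 = -1, t = 1 − 1·(-1) = 2  (check: 275·(-1) + 182·2 = 89)
  q = 1: r = 4, s = 1 − 1·(-1) = 2, t = -1 − 1·2 = -3  (check: 275·2 + 182·(-3) = 4)
  q = 22: r = 1, s = -1 − 22·2 = -45, t = 2 − 22·(-3) = 68  (check: 275·(-45) + 182·68 = 1)
The row with r = 1 (the gcd) gives the Bezout coefficients s = -45, t = 68.
Result: 275 · (-45) + 182 · (68) = 1.

gcd(275, 182) = 1; s = -45, t = 68 (check: 275·(-45) + 182·68 = 1).


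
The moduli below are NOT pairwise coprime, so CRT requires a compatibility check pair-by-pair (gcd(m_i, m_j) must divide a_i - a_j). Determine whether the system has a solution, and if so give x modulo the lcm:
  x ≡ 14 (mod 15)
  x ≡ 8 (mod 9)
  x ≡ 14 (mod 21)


Moduli 15, 9, 21 are not pairwise coprime, so CRT works modulo lcm(m_i) when all pairwise compatibility conditions hold.
Pairwise compatibility: gcd(m_i, m_j) must divide a_i - a_j for every pair.
Merge one congruence at a time:
  Start: x ≡ 14 (mod 15).
  Combine with x ≡ 8 (mod 9): gcd(15, 9) = 3; 8 - 14 = -6, which IS divisible by 3, so compatible.
    Write x = 14 + 15·t and substitute into x ≡ 8 (mod 9): 15·t ≡ 8 − 14 = -6 (mod 9).
    Divide the congruence (and modulus) by g = 3: 5·t ≡ -2 (mod 3).
    Reduce coefficients mod 3: 2·t ≡ 1 (mod 3).
    The inverse of 2 mod 3 is 2 (since 2·2 = 4 = 1·3 + 1), so t ≡ 2·1 = 2 ≡ 2 (mod 3).
    Then x = 14 + 15·2 = 44, valid modulo lcm(15, 9) = 45: x ≡ 44 (mod 45).
  Combine with x ≡ 14 (mod 21): gcd(45, 21) = 3; 14 - 44 = -30, which IS divisible by 3, so compatible.
    Write x = 44 + 45·t and substitute into x ≡ 14 (mod 21): 45·t ≡ 14 − 44 = -30 (mod 21).
    Divide the congruence (and modulus) by g = 3: 15·t ≡ -10 (mod 7).
    Reduce coefficients mod 7: 1·t ≡ 4 (mod 7).
    So t ≡ 4 (mod 7).
    Then x = 44 + 45·4 = 224, valid modulo lcm(45, 21) = 315: x ≡ 224 (mod 315).
Verify: 224 mod 15 = 14, 224 mod 9 = 8, 224 mod 21 = 14.

x ≡ 224 (mod 315).


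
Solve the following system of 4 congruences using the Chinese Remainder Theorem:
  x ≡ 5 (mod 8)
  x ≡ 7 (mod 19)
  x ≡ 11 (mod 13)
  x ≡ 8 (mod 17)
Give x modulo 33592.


Product of moduli M = 8 · 19 · 13 · 17 = 33592.
Merge one congruence at a time:
  Start: x ≡ 5 (mod 8).
  Combine with x ≡ 7 (mod 19); new modulus lcm = 152.
    Write x = 5 + 8·t and substitute into x ≡ 7 (mod 19): 8·t ≡ 7 − 5 = 2 (mod 19).
    The inverse of 8 mod 19 is 12 (since 8·12 = 96 = 5·19 + 1), so t ≡ 12·2 = 24 ≡ 5 (mod 19).
    Then x = 5 + 8·5 = 45, valid modulo lcm(8, 19) = 152: x ≡ 45 (mod 152).
  Combine with x ≡ 11 (mod 13); new modulus lcm = 1976.
    Write x = 45 + 152·t and substitute into x ≡ 11 (mod 13): 152·t ≡ 11 − 45 = -34 (mod 13).
    Reduce coefficients mod 13: 9·t ≡ 5 (mod 13).
    The inverse of 9 mod 13 is 3 (since 9·3 = 27 = 2·13 + 1), so t ≡ 3·5 = 15 ≡ 2 (mod 13).
    Then x = 45 + 152·2 = 349, valid modulo lcm(152, 13) = 1976: x ≡ 349 (mod 1976).
  Combine with x ≡ 8 (mod 17); new modulus lcm = 33592.
    Write x = 349 + 1976·t and substitute into x ≡ 8 (mod 17): 1976·t ≡ 8 − 349 = -341 (mod 17).
    Reduce coefficients mod 17: 4·t ≡ 16 (mod 17).
    The inverse of 4 mod 17 is 13 (since 4·13 = 52 = 3·17 + 1), so t ≡ 13·16 = 208 ≡ 4 (mod 17).
    Then x = 349 + 1976·4 = 8253, valid modulo lcm(1976, 17) = 33592: x ≡ 8253 (mod 33592).
Verify against each original: 8253 mod 8 = 5, 8253 mod 19 = 7, 8253 mod 13 = 11, 8253 mod 17 = 8.

x ≡ 8253 (mod 33592).


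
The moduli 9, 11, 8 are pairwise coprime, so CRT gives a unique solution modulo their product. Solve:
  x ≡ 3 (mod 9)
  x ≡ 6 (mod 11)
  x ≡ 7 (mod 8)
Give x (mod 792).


Moduli 9, 11, 8 are pairwise coprime; by CRT there is a unique solution modulo M = 9 · 11 · 8 = 792.
Solve pairwise, accumulating the modulus:
  Start with x ≡ 3 (mod 9).
  Combine with x ≡ 6 (mod 11): since gcd(9, 11) = 1, we get a unique residue mod 99.
    Write x = 3 + 9·t and substitute into x ≡ 6 (mod 11): 9·t ≡ 6 − 3 = 3 (mod 11).
    The inverse of 9 mod 11 is 5 (since 9·5 = 45 = 4·11 + 1), so t ≡ 5·3 = 15 ≡ 4 (mod 11).
    Then x = 3 + 9·4 = 39, valid modulo lcm(9, 11) = 99: x ≡ 39 (mod 99).
  Combine with x ≡ 7 (mod 8): since gcd(99, 8) = 1, we get a unique residue mod 792.
    Write x = 39 + 99·t and substitute into x ≡ 7 (mod 8): 99·t ≡ 7 − 39 = -32 (mod 8).
    Reduce coefficients mod 8: 3·t ≡ 0 (mod 8).
    The inverse of 3 mod 8 is 3 (since 3·3 = 9 = 1·8 + 1), so t ≡ 3·0 = 0 ≡ 0 (mod 8).
    Then x = 39 + 99·0 = 39, valid modulo lcm(99, 8) = 792: x ≡ 39 (mod 792).
Verify: 39 mod 9 = 3 ✓, 39 mod 11 = 6 ✓, 39 mod 8 = 7 ✓.

x ≡ 39 (mod 792).


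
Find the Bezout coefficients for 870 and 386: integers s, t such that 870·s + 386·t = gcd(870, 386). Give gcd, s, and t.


Euclidean algorithm on (870, 386) — divide until remainder is 0:
  870 = 2 · 386 + 98
  386 = 3 · 98 + 92
  98 = 1 · 92 + 6
  92 = 15 · 6 + 2
  6 = 3 · 2 + 0
gcd(870, 386) = 2.
Track Bezout coefficients alongside the remainders: start with r₀ = 870 = a·1 + b·0 (s = 1, t = 0) and r₁ = 386 = a·0 + b·1 (s = 0, t = 1); each new remainder r_{k+1} = r_{k-1} − q_k·r_k inherits s_{k+1} = s_{k-1} − q_k·s_k, t_{k+1} = t_{k-1} − q_k·t_k, so r_k = a·s_k + b·t_k at every step:
  q = 2: r = 98, s = 1 − 2·0 = 1, t = 0 − 2·1 = -2  (check: 870·1 + 386·(-2) = 98)
  q = 3: r = 92, s = 0 − 3·1 = -3, t = 1 − 3·(-2) = 7  (check: 870·(-3) + 386·7 = 92)
  q = 1: r = 6, s = 1 − 1·(-3) = 4, t = -2 − 1·7 = -9  (check: 870·4 + 386·(-9) = 6)
  q = 15: r = 2, s = -3 − 15·4 = -63, t = 7 − 15·(-9) = 142  (check: 870·(-63) + 386·142 = 2)
The row with r = 2 (the gcd) gives the Bezout coefficients s = -63, t = 142.
Result: 870 · (-63) + 386 · (142) = 2.

gcd(870, 386) = 2; s = -63, t = 142 (check: 870·(-63) + 386·142 = 2).


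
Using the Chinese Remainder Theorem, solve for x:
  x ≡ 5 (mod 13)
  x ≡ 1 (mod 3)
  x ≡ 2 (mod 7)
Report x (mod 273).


Moduli 13, 3, 7 are pairwise coprime; by CRT there is a unique solution modulo M = 13 · 3 · 7 = 273.
Solve pairwise, accumulating the modulus:
  Start with x ≡ 5 (mod 13).
  Combine with x ≡ 1 (mod 3): since gcd(13, 3) = 1, we get a unique residue mod 39.
    Write x = 5 + 13·t and substitute into x ≡ 1 (mod 3): 13·t ≡ 1 − 5 = -4 (mod 3).
    Reduce coefficients mod 3: 1·t ≡ 2 (mod 3).
    So t ≡ 2 (mod 3).
    Then x = 5 + 13·2 = 31, valid modulo lcm(13, 3) = 39: x ≡ 31 (mod 39).
  Combine with x ≡ 2 (mod 7): since gcd(39, 7) = 1, we get a unique residue mod 273.
    Write x = 31 + 39·t and substitute into x ≡ 2 (mod 7): 39·t ≡ 2 − 31 = -29 (mod 7).
    Reduce coefficients mod 7: 4·t ≡ 6 (mod 7).
    The inverse of 4 mod 7 is 2 (since 4·2 = 8 = 1·7 + 1), so t ≡ 2·6 = 12 ≡ 5 (mod 7).
    Then x = 31 + 39·5 = 226, valid modulo lcm(39, 7) = 273: x ≡ 226 (mod 273).
Verify: 226 mod 13 = 5 ✓, 226 mod 3 = 1 ✓, 226 mod 7 = 2 ✓.

x ≡ 226 (mod 273).


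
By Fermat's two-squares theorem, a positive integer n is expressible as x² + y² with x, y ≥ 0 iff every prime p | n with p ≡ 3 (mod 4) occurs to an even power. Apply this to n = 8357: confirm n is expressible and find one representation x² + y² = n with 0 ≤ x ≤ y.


Step 1: Factor n = 8357 = 61 · 137.
Step 2: Check the mod-4 condition on each prime factor: 61 ≡ 1 (mod 4), exponent 1; 137 ≡ 1 (mod 4), exponent 1.
All primes ≡ 3 (mod 4) appear to even exponent (or don't appear), so by the two-squares theorem n IS expressible as a sum of two squares.
Step 3: Build a representation. Here n = 61 · 137 is a product of primes ≡ 1 (mod 4). Each prime p ≡ 1 (mod 4) is itself a sum of two squares; find a² by testing p − a² for a perfect square:
  61: 61 − 1² = 60, 61 − 2² = 57, 61 − 3² = 52, 61 − 4² = 45, 61 − 5² = 36 = 6² ⇒ 61 = 5² + 6².
  137: 137 − 1² = 136, 137 − 2² = 133, 137 − 3² = 128, 137 − 4² = 121 = 11² ⇒ 137 = 4² + 11².
  Combine using the Brahmagupta–Fibonacci identity (a² + b²)(c² + d²) = (ac − bd)² + (ad + bc)² = (ac + bd)² + (ad − bc)²:
  61 · 137 = 8357: from (5² + 6²)(4² + 11²), take (5·4 − 6·11, 5·11 + 6·4) = (20 − 66, 55 + 24) = (-46, 79); dropping signs (only squares matter) gives (46, 79); check 46² + 79² = 2116 + 6241 = 8357 ✓.
Step 4: Order so x ≤ y and verify: 46² + 79² = 2116 + 6241 = 8357 = n. ✓

n = 8357 = 46² + 79² (one valid representation with x ≤ y).


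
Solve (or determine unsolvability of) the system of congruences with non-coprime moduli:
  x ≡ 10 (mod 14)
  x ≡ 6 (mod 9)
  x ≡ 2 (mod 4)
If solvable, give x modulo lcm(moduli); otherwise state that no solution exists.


Moduli 14, 9, 4 are not pairwise coprime, so CRT works modulo lcm(m_i) when all pairwise compatibility conditions hold.
Pairwise compatibility: gcd(m_i, m_j) must divide a_i - a_j for every pair.
Merge one congruence at a time:
  Start: x ≡ 10 (mod 14).
  Combine with x ≡ 6 (mod 9): gcd(14, 9) = 1; 6 - 10 = -4, which IS divisible by 1, so compatible.
    Write x = 10 + 14·t and substitute into x ≡ 6 (mod 9): 14·t ≡ 6 − 10 = -4 (mod 9).
    Reduce coefficients mod 9: 5·t ≡ 5 (mod 9).
    The inverse of 5 mod 9 is 2 (since 5·2 = 10 = 1·9 + 1), so t ≡ 2·5 = 10 ≡ 1 (mod 9).
    Then x = 10 + 14·1 = 24, valid modulo lcm(14, 9) = 126: x ≡ 24 (mod 126).
  Combine with x ≡ 2 (mod 4): gcd(126, 4) = 2; 2 - 24 = -22, which IS divisible by 2, so compatible.
    Write x = 24 + 126·t and substitute into x ≡ 2 (mod 4): 126·t ≡ 2 − 24 = -22 (mod 4).
    Divide the congruence (and modulus) by g = 2: 63·t ≡ -11 (mod 2).
    Reduce coefficients mod 2: 1·t ≡ 1 (mod 2).
    So t ≡ 1 (mod 2).
    Then x = 24 + 126·1 = 150, valid modulo lcm(126, 4) = 252: x ≡ 150 (mod 252).
Verify: 150 mod 14 = 10, 150 mod 9 = 6, 150 mod 4 = 2.

x ≡ 150 (mod 252).


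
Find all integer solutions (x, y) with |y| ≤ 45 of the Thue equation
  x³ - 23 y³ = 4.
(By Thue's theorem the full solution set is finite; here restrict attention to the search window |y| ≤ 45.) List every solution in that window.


The equation is x³ - 23y³ = 4. For fixed y, x³ = 23·y³ + 4, so a solution requires the RHS to be a perfect cube.
Strategy: iterate y from -45 to 45, compute RHS = 23·y³ + 4, and check whether it is a (positive or negative) perfect cube.
Check small values of y:
  y = 0: RHS = 4 is not a perfect cube.
  y = 1: RHS = 27 = (3)³ ⇒ x = 3 works.
  y = -1: RHS = -19 is not a perfect cube.
  y = 2: RHS = 188 is not a perfect cube.
  y = -2: RHS = -180 is not a perfect cube.
  y = 3: RHS = 625 is not a perfect cube.
  y = -3: RHS = -617 is not a perfect cube.
Continuing the search up to |y| = 45 finds no further solutions beyond those listed.
Collected solutions: (3, 1).

Solutions (with |y| ≤ 45): (3, 1).


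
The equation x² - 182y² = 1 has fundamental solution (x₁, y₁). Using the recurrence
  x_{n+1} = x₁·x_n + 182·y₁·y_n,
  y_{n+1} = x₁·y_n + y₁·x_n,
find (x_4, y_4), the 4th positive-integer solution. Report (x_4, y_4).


Step 1: Find the fundamental solution (x₁, y₁) of x² - 182y² = 1.
  Expand √182 as a continued fraction. a₀ = ⌊√182⌋ = 13; iterate m_{k+1} = d_k·a_k − m_k, d_{k+1} = (182 − m_{k+1}²)/d_k, a_{k+1} = ⌊(a₀ + m_{k+1})/d_{k+1}⌋ (starting m₀ = 0, d₀ = 1), with convergents p_k = a_k·p_{k-1} + p_{k-2}, q_k = a_k·q_{k-1} + q_{k-2} (p₋₁ = 1, q₋₁ = 0):
  k = 0: a₀ = 13; p₀/q₀ = 13/1; p₀² − 182·q₀² = 169 − 182 = -13.
  k = 1: m = 13, d = 13, a = ⌊(13 + 13)/13⌋ = 2; p/q = (2·13 + 1)/(2·1 + 0) = 27/2; p² − 182·q² = 729 − 728 = 1.
  The first convergent with p² − 182·q² = 1 gives the fundamental solution (x₁, y₁) = (27, 2).
Step 2: Apply the recurrence (x_{n+1}, y_{n+1}) = (x₁x_n + 182y₁y_n, x₁y_n + y₁x_n) repeatedly.
  From (x_1, y_1) = (27, 2): x_2 = 27·27 + 182·2·2 = 1457; y_2 = 27·2 + 2·27 = 108.
  From (x_2, y_2) = (1457, 108): x_3 = 27·1457 + 182·2·108 = 78651; y_3 = 27·108 + 2·1457 = 5830.
  From (x_3, y_3) = (78651, 5830): x_4 = 27·78651 + 182·2·5830 = 4245697; y_4 = 27·5830 + 2·78651 = 314712.
Step 3: Verify x_4² - 182·y_4² = 18025943015809 - 18025943015808 = 1 (should be 1). ✓

(x_1, y_1) = (27, 2); (x_4, y_4) = (4245697, 314712).


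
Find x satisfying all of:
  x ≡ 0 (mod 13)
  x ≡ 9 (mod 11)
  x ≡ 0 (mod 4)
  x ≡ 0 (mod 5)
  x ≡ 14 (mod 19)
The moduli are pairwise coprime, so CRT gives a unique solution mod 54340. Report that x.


Product of moduli M = 13 · 11 · 4 · 5 · 19 = 54340.
Merge one congruence at a time:
  Start: x ≡ 0 (mod 13).
  Combine with x ≡ 9 (mod 11); new modulus lcm = 143.
    Write x = 0 + 13·t and substitute into x ≡ 9 (mod 11): 13·t ≡ 9 − 0 = 9 (mod 11).
    Reduce coefficients mod 11: 2·t ≡ 9 (mod 11).
    The inverse of 2 mod 11 is 6 (since 2·6 = 12 = 1·11 + 1), so t ≡ 6·9 = 54 ≡ 10 (mod 11).
    Then x = 0 + 13·10 = 130, valid modulo lcm(13, 11) = 143: x ≡ 130 (mod 143).
  Combine with x ≡ 0 (mod 4); new modulus lcm = 572.
    Write x = 130 + 143·t and substitute into x ≡ 0 (mod 4): 143·t ≡ 0 − 130 = -130 (mod 4).
    Reduce coefficients mod 4: 3·t ≡ 2 (mod 4).
    The inverse of 3 mod 4 is 3 (since 3·3 = 9 = 2·4 + 1), so t ≡ 3·2 = 6 ≡ 2 (mod 4).
    Then x = 130 + 143·2 = 416, valid modulo lcm(143, 4) = 572: x ≡ 416 (mod 572).
  Combine with x ≡ 0 (mod 5); new modulus lcm = 2860.
    Write x = 416 + 572·t and substitute into x ≡ 0 (mod 5): 572·t ≡ 0 − 416 = -416 (mod 5).
    Reduce coefficients mod 5: 2·t ≡ 4 (mod 5).
    The inverse of 2 mod 5 is 3 (since 2·3 = 6 = 1·5 + 1), so t ≡ 3·4 = 12 ≡ 2 (mod 5).
    Then x = 416 + 572·2 = 1560, valid modulo lcm(572, 5) = 2860: x ≡ 1560 (mod 2860).
  Combine with x ≡ 14 (mod 19); new modulus lcm = 54340.
    Write x = 1560 + 2860·t and substitute into x ≡ 14 (mod 19): 2860·t ≡ 14 − 1560 = -1546 (mod 19).
    Reduce coefficients mod 19: 10·t ≡ 12 (mod 19).
    The inverse of 10 mod 19 is 2 (since 10·2 = 20 = 1·19 + 1), so t ≡ 2·12 = 24 ≡ 5 (mod 19).
    Then x = 1560 + 2860·5 = 15860, valid modulo lcm(2860, 19) = 54340: x ≡ 15860 (mod 54340).
Verify against each original: 15860 mod 13 = 0, 15860 mod 11 = 9, 15860 mod 4 = 0, 15860 mod 5 = 0, 15860 mod 19 = 14.

x ≡ 15860 (mod 54340).


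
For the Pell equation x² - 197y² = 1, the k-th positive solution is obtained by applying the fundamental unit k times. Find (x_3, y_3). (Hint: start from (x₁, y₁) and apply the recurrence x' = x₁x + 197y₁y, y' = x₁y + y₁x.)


Step 1: Find the fundamental solution (x₁, y₁) of x² - 197y² = 1.
  Expand √197 as a continued fraction. a₀ = ⌊√197⌋ = 14; iterate m_{k+1} = d_k·a_k − m_k, d_{k+1} = (197 − m_{k+1}²)/d_k, a_{k+1} = ⌊(a₀ + m_{k+1})/d_{k+1}⌋ (starting m₀ = 0, d₀ = 1), with convergents p_k = a_k·p_{k-1} + p_{k-2}, q_k = a_k·q_{k-1} + q_{k-2} (p₋₁ = 1, q₋₁ = 0):
  k = 0: a₀ = 14; p₀/q₀ = 14/1; p₀² − 197·q₀² = 196 − 197 = -1.
  k = 1: m = 14, d = 1, a = ⌊(14 + 14)/1⌋ = 28; p/q = (28·14 + 1)/(28·1 + 0) = 393/28; p² − 197·q² = 154449 − 154448 = 1.
  The first convergent with p² − 197·q² = 1 gives the fundamental solution (x₁, y₁) = (393, 28).
Step 2: Apply the recurrence (x_{n+1}, y_{n+1}) = (x₁x_n + 197y₁y_n, x₁y_n + y₁x_n) repeatedly.
  From (x_1, y_1) = (393, 28): x_2 = 393·393 + 197·28·28 = 308897; y_2 = 393·28 + 28·393 = 22008.
  From (x_2, y_2) = (308897, 22008): x_3 = 393·308897 + 197·28·22008 = 242792649; y_3 = 393·22008 + 28·308897 = 17298260.
Step 3: Verify x_3² - 197·y_3² = 58948270408437201 - 58948270408437200 = 1 (should be 1). ✓

(x_1, y_1) = (393, 28); (x_3, y_3) = (242792649, 17298260).


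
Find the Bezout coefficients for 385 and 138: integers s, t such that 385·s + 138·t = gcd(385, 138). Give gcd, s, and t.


Euclidean algorithm on (385, 138) — divide until remainder is 0:
  385 = 2 · 138 + 109
  138 = 1 · 109 + 29
  109 = 3 · 29 + 22
  29 = 1 · 22 + 7
  22 = 3 · 7 + 1
  7 = 7 · 1 + 0
gcd(385, 138) = 1.
Track Bezout coefficients alongside the remainders: start with r₀ = 385 = a·1 + b·0 (s = 1, t = 0) and r₁ = 138 = a·0 + b·1 (s = 0, t = 1); each new remainder r_{k+1} = r_{k-1} − q_k·r_k inherits s_{k+1} = s_{k-1} − q_k·s_k, t_{k+1} = t_{k-1} − q_k·t_k, so r_k = a·s_k + b·t_k at every step:
  q = 2: r = 109, s = 1 − 2·0 = 1, t = 0 − 2·1 = -2  (check: 385·1 + 138·(-2) = 109)
  q = 1: r = 29, s = 0 − 1·1 = -1, t = 1 − 1·(-2) = 3  (check: 385·(-1) + 138·3 = 29)
  q = 3: r = 22, s = 1 − 3·(-1) = 4, t = -2 − 3·3 = -11  (check: 385·4 + 138·(-11) = 22)
  q = 1: r = 7, s = -1 − 1·4 = -5, t = 3 − 1·(-11) = 14  (check: 385·(-5) + 138·14 = 7)
  q = 3: r = 1, s = 4 − 3·(-5) = 19, t = -11 − 3·14 = -53  (check: 385·19 + 138·(-53) = 1)
The row with r = 1 (the gcd) gives the Bezout coefficients s = 19, t = -53.
Result: 385 · (19) + 138 · (-53) = 1.

gcd(385, 138) = 1; s = 19, t = -53 (check: 385·19 + 138·(-53) = 1).


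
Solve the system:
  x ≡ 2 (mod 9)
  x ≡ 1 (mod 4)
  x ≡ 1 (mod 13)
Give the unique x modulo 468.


Moduli 9, 4, 13 are pairwise coprime; by CRT there is a unique solution modulo M = 9 · 4 · 13 = 468.
Solve pairwise, accumulating the modulus:
  Start with x ≡ 2 (mod 9).
  Combine with x ≡ 1 (mod 4): since gcd(9, 4) = 1, we get a unique residue mod 36.
    Write x = 2 + 9·t and substitute into x ≡ 1 (mod 4): 9·t ≡ 1 − 2 = -1 (mod 4).
    Reduce coefficients mod 4: 1·t ≡ 3 (mod 4).
    So t ≡ 3 (mod 4).
    Then x = 2 + 9·3 = 29, valid modulo lcm(9, 4) = 36: x ≡ 29 (mod 36).
  Combine with x ≡ 1 (mod 13): since gcd(36, 13) = 1, we get a unique residue mod 468.
    Write x = 29 + 36·t and substitute into x ≡ 1 (mod 13): 36·t ≡ 1 − 29 = -28 (mod 13).
    Reduce coefficients mod 13: 10·t ≡ 11 (mod 13).
    The inverse of 10 mod 13 is 4 (since 10·4 = 40 = 3·13 + 1), so t ≡ 4·11 = 44 ≡ 5 (mod 13).
    Then x = 29 + 36·5 = 209, valid modulo lcm(36, 13) = 468: x ≡ 209 (mod 468).
Verify: 209 mod 9 = 2 ✓, 209 mod 4 = 1 ✓, 209 mod 13 = 1 ✓.

x ≡ 209 (mod 468).


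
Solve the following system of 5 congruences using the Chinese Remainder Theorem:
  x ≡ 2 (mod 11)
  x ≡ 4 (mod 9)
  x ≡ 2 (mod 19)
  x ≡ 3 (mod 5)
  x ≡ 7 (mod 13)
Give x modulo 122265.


Product of moduli M = 11 · 9 · 19 · 5 · 13 = 122265.
Merge one congruence at a time:
  Start: x ≡ 2 (mod 11).
  Combine with x ≡ 4 (mod 9); new modulus lcm = 99.
    Write x = 2 + 11·t and substitute into x ≡ 4 (mod 9): 11·t ≡ 4 − 2 = 2 (mod 9).
    Reduce coefficients mod 9: 2·t ≡ 2 (mod 9).
    The inverse of 2 mod 9 is 5 (since 2·5 = 10 = 1·9 + 1), so t ≡ 5·2 = 10 ≡ 1 (mod 9).
    Then x = 2 + 11·1 = 13, valid modulo lcm(11, 9) = 99: x ≡ 13 (mod 99).
  Combine with x ≡ 2 (mod 19); new modulus lcm = 1881.
    Write x = 13 + 99·t and substitute into x ≡ 2 (mod 19): 99·t ≡ 2 − 13 = -11 (mod 19).
    Reduce coefficients mod 19: 4·t ≡ 8 (mod 19).
    The inverse of 4 mod 19 is 5 (since 4·5 = 20 = 1·19 + 1), so t ≡ 5·8 = 40 ≡ 2 (mod 19).
    Then x = 13 + 99·2 = 211, valid modulo lcm(99, 19) = 1881: x ≡ 211 (mod 1881).
  Combine with x ≡ 3 (mod 5); new modulus lcm = 9405.
    Write x = 211 + 1881·t and substitute into x ≡ 3 (mod 5): 1881·t ≡ 3 − 211 = -208 (mod 5).
    Reduce coefficients mod 5: 1·t ≡ 2 (mod 5).
    So t ≡ 2 (mod 5).
    Then x = 211 + 1881·2 = 3973, valid modulo lcm(1881, 5) = 9405: x ≡ 3973 (mod 9405).
  Combine with x ≡ 7 (mod 13); new modulus lcm = 122265.
    Write x = 3973 + 9405·t and substitute into x ≡ 7 (mod 13): 9405·t ≡ 7 − 3973 = -3966 (mod 13).
    Reduce coefficients mod 13: 6·t ≡ 12 (mod 13).
    The inverse of 6 mod 13 is 11 (since 6·11 = 66 = 5·13 + 1), so t ≡ 11·12 = 132 ≡ 2 (mod 13).
    Then x = 3973 + 9405·2 = 22783, valid modulo lcm(9405, 13) = 122265: x ≡ 22783 (mod 122265).
Verify against each original: 22783 mod 11 = 2, 22783 mod 9 = 4, 22783 mod 19 = 2, 22783 mod 5 = 3, 22783 mod 13 = 7.

x ≡ 22783 (mod 122265).


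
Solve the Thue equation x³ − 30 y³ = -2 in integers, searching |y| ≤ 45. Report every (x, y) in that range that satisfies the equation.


The equation is x³ - 30y³ = -2. For fixed y, x³ = 30·y³ − 2, so a solution requires the RHS to be a perfect cube.
Strategy: iterate y from -45 to 45, compute RHS = 30·y³ − 2, and check whether it is a (positive or negative) perfect cube.
Check small values of y:
  y = 0: RHS = -2 is not a perfect cube.
  y = 1: RHS = 28 is not a perfect cube.
  y = -1: RHS = -32 is not a perfect cube.
  y = 2: RHS = 238 is not a perfect cube.
  y = -2: RHS = -242 is not a perfect cube.
  y = 3: RHS = 808 is not a perfect cube.
  y = -3: RHS = -812 is not a perfect cube.
Continuing the search up to |y| = 45 finds no solutions either.
No (x, y) in the scanned range satisfies the equation.

No integer solutions with |y| ≤ 45.


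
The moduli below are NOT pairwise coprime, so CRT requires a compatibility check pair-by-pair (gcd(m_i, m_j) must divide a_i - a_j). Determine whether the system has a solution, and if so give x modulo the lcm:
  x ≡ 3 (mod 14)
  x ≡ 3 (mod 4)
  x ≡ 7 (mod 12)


Moduli 14, 4, 12 are not pairwise coprime, so CRT works modulo lcm(m_i) when all pairwise compatibility conditions hold.
Pairwise compatibility: gcd(m_i, m_j) must divide a_i - a_j for every pair.
Merge one congruence at a time:
  Start: x ≡ 3 (mod 14).
  Combine with x ≡ 3 (mod 4): gcd(14, 4) = 2; 3 - 3 = 0, which IS divisible by 2, so compatible.
    Write x = 3 + 14·t and substitute into x ≡ 3 (mod 4): 14·t ≡ 3 − 3 = 0 (mod 4).
    Divide the congruence (and modulus) by g = 2: 7·t ≡ 0 (mod 2).
    Reduce coefficients mod 2: 1·t ≡ 0 (mod 2).
    So t ≡ 0 (mod 2).
    Then x = 3 + 14·0 = 3, valid modulo lcm(14, 4) = 28: x ≡ 3 (mod 28).
  Combine with x ≡ 7 (mod 12): gcd(28, 12) = 4; 7 - 3 = 4, which IS divisible by 4, so compatible.
    Write x = 3 + 28·t and substitute into x ≡ 7 (mod 12): 28·t ≡ 7 − 3 = 4 (mod 12).
    Divide the congruence (and modulus) by g = 4: 7·t ≡ 1 (mod 3).
    Reduce coefficients mod 3: 1·t ≡ 1 (mod 3).
    So t ≡ 1 (mod 3).
    Then x = 3 + 28·1 = 31, valid modulo lcm(28, 12) = 84: x ≡ 31 (mod 84).
Verify: 31 mod 14 = 3, 31 mod 4 = 3, 31 mod 12 = 7.

x ≡ 31 (mod 84).


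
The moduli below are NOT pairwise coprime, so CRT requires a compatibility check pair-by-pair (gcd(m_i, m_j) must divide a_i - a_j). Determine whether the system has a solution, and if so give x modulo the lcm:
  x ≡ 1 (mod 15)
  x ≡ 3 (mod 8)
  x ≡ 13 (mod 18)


Moduli 15, 8, 18 are not pairwise coprime, so CRT works modulo lcm(m_i) when all pairwise compatibility conditions hold.
Pairwise compatibility: gcd(m_i, m_j) must divide a_i - a_j for every pair.
Merge one congruence at a time:
  Start: x ≡ 1 (mod 15).
  Combine with x ≡ 3 (mod 8): gcd(15, 8) = 1; 3 - 1 = 2, which IS divisible by 1, so compatible.
    Write x = 1 + 15·t and substitute into x ≡ 3 (mod 8): 15·t ≡ 3 − 1 = 2 (mod 8).
    Reduce coefficients mod 8: 7·t ≡ 2 (mod 8).
    The inverse of 7 mod 8 is 7 (since 7·7 = 49 = 6·8 + 1), so t ≡ 7·2 = 14 ≡ 6 (mod 8).
    Then x = 1 + 15·6 = 91, valid modulo lcm(15, 8) = 120: x ≡ 91 (mod 120).
  Combine with x ≡ 13 (mod 18): gcd(120, 18) = 6; 13 - 91 = -78, which IS divisible by 6, so compatible.
    Write x = 91 + 120·t and substitute into x ≡ 13 (mod 18): 120·t ≡ 13 − 91 = -78 (mod 18).
    Divide the congruence (and modulus) by g = 6: 20·t ≡ -13 (mod 3).
    Reduce coefficients mod 3: 2·t ≡ 2 (mod 3).
    The inverse of 2 mod 3 is 2 (since 2·2 = 4 = 1·3 + 1), so t ≡ 2·2 = 4 ≡ 1 (mod 3).
    Then x = 91 + 120·1 = 211, valid modulo lcm(120, 18) = 360: x ≡ 211 (mod 360).
Verify: 211 mod 15 = 1, 211 mod 8 = 3, 211 mod 18 = 13.

x ≡ 211 (mod 360).


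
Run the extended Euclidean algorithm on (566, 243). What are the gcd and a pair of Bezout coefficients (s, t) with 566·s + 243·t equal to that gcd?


Euclidean algorithm on (566, 243) — divide until remainder is 0:
  566 = 2 · 243 + 80
  243 = 3 · 80 + 3
  80 = 26 · 3 + 2
  3 = 1 · 2 + 1
  2 = 2 · 1 + 0
gcd(566, 243) = 1.
Track Bezout coefficients alongside the remainders: start with r₀ = 566 = a·1 + b·0 (s = 1, t = 0) and r₁ = 243 = a·0 + b·1 (s = 0, t = 1); each new remainder r_{k+1} = r_{k-1} − q_k·r_k inherits s_{k+1} = s_{k-1} − q_k·s_k, t_{k+1} = t_{k-1} − q_k·t_k, so r_k = a·s_k + b·t_k at every step:
  q = 2: r = 80, s = 1 − 2·0 = 1, t = 0 − 2·1 = -2  (check: 566·1 + 243·(-2) = 80)
  q = 3: r = 3, s = 0 − 3·1 = -3, t = 1 − 3·(-2) = 7  (check: 566·(-3) + 243·7 = 3)
  q = 26: r = 2, s = 1 − 26·(-3) = 79, t = -2 − 26·7 = -184  (check: 566·79 + 243·(-184) = 2)
  q = 1: r = 1, s = -3 − 1·79 = -82, t = 7 − 1·(-184) = 191  (check: 566·(-82) + 243·191 = 1)
The row with r = 1 (the gcd) gives the Bezout coefficients s = -82, t = 191.
Result: 566 · (-82) + 243 · (191) = 1.

gcd(566, 243) = 1; s = -82, t = 191 (check: 566·(-82) + 243·191 = 1).


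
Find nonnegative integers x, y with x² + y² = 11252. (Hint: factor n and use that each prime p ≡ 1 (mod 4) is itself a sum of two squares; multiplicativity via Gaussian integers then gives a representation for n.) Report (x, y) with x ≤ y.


Step 1: Factor n = 11252 = 2^2 · 29 · 97.
Step 2: Check the mod-4 condition on each prime factor: 2 = 2 (special); 29 ≡ 1 (mod 4), exponent 1; 97 ≡ 1 (mod 4), exponent 1.
All primes ≡ 3 (mod 4) appear to even exponent (or don't appear), so by the two-squares theorem n IS expressible as a sum of two squares.
Step 3: Build a representation. Group n = k² · m with k = 2 and m = 29 · 97 = 2813 (a product of primes ≡ 1 (mod 4)); a representation of m scales to one of n via (k·x)² + (k·y)² = k²(x² + y²). Each prime p ≡ 1 (mod 4) is itself a sum of two squares; find a² by testing p − a² for a perfect square:
  29: 29 − 1² = 28, 29 − 2² = 25 = 5² ⇒ 29 = 2² + 5².
  97: 97 − 1² = 96, 97 − 2² = 93, 97 − 3² = 88, 97 − 4² = 81 = 9² ⇒ 97 = 4² + 9².
  Combine using the Brahmagupta–Fibonacci identity (a² + b²)(c² + d²) = (ac − bd)² + (ad + bc)² = (ac + bd)² + (ad − bc)²:
  29 · 97 = 2813: from (2² + 5²)(4² + 9²), take (2·4 − 5·9, 2·9 + 5·4) = (8 − 45, 18 + 20) = (-37, 38); dropping signs (only squares matter) gives (37, 38); check 37² + 38² = 1369 + 1444 = 2813 ✓.
  Scale by k = 2: (2·37, 2·38) = (74, 76).
Step 4: Order so x ≤ y and verify: 74² + 76² = 5476 + 5776 = 11252 = n. ✓

n = 11252 = 74² + 76² (one valid representation with x ≤ y).


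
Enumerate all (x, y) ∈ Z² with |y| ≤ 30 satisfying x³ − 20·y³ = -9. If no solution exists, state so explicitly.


The equation is x³ - 20y³ = -9. For fixed y, x³ = 20·y³ − 9, so a solution requires the RHS to be a perfect cube.
Strategy: iterate y from -30 to 30, compute RHS = 20·y³ − 9, and check whether it is a (positive or negative) perfect cube.
Check small values of y:
  y = 0: RHS = -9 is not a perfect cube.
  y = 1: RHS = 11 is not a perfect cube.
  y = -1: RHS = -29 is not a perfect cube.
  y = 2: RHS = 151 is not a perfect cube.
  y = -2: RHS = -169 is not a perfect cube.
  y = 3: RHS = 531 is not a perfect cube.
  y = -3: RHS = -549 is not a perfect cube.
Continuing the search up to |y| = 30 finds no solutions either.
No (x, y) in the scanned range satisfies the equation.

No integer solutions with |y| ≤ 30.
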